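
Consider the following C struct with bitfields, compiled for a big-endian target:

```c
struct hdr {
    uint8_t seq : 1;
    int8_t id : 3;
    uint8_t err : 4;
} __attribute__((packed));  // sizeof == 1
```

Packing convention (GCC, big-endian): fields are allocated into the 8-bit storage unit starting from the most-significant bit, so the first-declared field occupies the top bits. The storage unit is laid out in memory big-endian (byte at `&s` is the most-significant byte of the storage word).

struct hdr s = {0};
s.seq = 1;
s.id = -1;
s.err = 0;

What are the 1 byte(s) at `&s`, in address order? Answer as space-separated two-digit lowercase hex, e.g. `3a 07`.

f0

seq:1 = 1 → 0x1 << 7 → word 0x80
id:3 = -1 → 0x7 << 4 → word 0xf0
err:4 = 0 → 0x0 << 0 → word 0xf0
word = 0xf0 → big-endian bytes:
  [0]=0xf0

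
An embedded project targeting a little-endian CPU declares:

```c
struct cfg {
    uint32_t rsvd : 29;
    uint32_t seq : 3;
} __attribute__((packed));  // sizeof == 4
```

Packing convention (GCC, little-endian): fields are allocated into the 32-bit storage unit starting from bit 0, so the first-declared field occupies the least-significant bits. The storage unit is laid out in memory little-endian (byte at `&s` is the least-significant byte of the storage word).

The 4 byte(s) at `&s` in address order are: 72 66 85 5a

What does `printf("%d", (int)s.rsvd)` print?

444950130

[0]=0x72 [1]=0x66 [2]=0x85 [3]=0x5a (little-endian) → word 0x5a856672
rsvd:29 @ bit 0 → (0x5a856672>>0)&0x1fffffff = 0x1a856672  ←
seq:3 @ bit 29 → (0x5a856672>>29)&0x7 = 0x2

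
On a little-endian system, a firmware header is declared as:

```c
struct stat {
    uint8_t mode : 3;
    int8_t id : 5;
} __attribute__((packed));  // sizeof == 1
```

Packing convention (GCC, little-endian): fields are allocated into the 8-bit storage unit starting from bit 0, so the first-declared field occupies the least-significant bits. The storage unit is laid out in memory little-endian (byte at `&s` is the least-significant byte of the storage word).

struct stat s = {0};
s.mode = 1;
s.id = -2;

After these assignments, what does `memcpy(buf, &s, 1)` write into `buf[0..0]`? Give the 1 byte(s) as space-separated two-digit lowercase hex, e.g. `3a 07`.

mode:3 = 1 → 0x1 << 0 → word 0x01
id:5 = -2 → 0x1e << 3 → word 0xf1
word = 0xf1 → little-endian bytes:
  [0]=0xf1

f1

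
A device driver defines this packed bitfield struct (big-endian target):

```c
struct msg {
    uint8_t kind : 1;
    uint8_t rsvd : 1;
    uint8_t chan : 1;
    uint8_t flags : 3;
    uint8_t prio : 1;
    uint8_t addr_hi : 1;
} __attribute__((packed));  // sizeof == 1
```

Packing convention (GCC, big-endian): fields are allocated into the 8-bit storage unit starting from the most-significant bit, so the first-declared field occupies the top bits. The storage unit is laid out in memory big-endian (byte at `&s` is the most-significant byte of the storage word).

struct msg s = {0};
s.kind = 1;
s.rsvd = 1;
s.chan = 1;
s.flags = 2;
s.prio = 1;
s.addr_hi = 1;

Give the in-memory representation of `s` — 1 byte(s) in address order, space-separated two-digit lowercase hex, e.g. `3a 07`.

eb

kind:1 = 1 → 0x1 << 7 → word 0x80
rsvd:1 = 1 → 0x1 << 6 → word 0xc0
chan:1 = 1 → 0x1 << 5 → word 0xe0
flags:3 = 2 → 0x2 << 2 → word 0xe8
prio:1 = 1 → 0x1 << 1 → word 0xea
addr_hi:1 = 1 → 0x1 << 0 → word 0xeb
word = 0xeb → big-endian bytes:
  [0]=0xeb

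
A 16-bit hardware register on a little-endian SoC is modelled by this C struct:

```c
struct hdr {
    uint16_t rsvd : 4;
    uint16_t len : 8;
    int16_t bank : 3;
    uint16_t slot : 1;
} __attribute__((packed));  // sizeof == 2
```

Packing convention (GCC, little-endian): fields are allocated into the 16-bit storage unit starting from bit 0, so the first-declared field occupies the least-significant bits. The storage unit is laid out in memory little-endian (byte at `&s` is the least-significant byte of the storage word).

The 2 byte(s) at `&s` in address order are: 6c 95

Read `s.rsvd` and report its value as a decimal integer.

12

[0]=0x6c [1]=0x95 (little-endian) → word 0x956c
rsvd [0+:4] = (word>>0) & 0xf = 12  ←
len [4+:8] = (word>>4) & 0xff = 86
bank [12+:3] = (word>>12) & 0x7 = 1
slot [15+:1] = (word>>15) & 0x1 = 1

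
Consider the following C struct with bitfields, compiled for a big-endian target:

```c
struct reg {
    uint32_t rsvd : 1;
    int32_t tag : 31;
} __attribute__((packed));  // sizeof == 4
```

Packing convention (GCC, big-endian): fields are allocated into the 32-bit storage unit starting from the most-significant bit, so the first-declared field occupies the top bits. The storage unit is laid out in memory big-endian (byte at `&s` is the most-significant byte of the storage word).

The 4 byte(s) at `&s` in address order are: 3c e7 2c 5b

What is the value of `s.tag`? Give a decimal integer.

[0]=0x3c [1]=0xe7 [2]=0x2c [3]=0x5b (big-endian) → word 0x3ce72c5b
rsvd [31+:1] = (word>>31) & 0x1 = 0
tag [0+:31] = (word>>0) & 0x7fffffff = 1021783131  ←
tag signed 31b, MSB=0: value = 1021783131

1021783131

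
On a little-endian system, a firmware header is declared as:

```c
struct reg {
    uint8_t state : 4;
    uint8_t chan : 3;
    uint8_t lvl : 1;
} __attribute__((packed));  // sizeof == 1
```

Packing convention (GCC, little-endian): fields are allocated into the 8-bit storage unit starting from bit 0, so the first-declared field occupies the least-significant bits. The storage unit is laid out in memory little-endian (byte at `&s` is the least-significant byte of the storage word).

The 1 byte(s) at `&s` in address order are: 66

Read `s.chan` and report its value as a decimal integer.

6

[0]=0x66 (little-endian) → word 0x66
state:4 @ bit 0 → (0x66>>0)&0xf = 0x6
chan:3 @ bit 4 → (0x66>>4)&0x7 = 0x6  ←
lvl:1 @ bit 7 → (0x66>>7)&0x1 = 0x0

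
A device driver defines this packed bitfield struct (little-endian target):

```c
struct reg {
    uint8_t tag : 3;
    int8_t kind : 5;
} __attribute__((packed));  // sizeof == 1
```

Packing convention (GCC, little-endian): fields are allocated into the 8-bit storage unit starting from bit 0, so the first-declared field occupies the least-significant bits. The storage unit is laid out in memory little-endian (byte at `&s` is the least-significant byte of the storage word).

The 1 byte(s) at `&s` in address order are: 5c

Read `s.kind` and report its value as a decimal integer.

11

[0]=0x5c (little-endian) → word 0x5c
tag [0+:3] = (word>>0) & 0x7 = 4
kind [3+:5] = (word>>3) & 0x1f = 11  ←
kind signed 5b, MSB=0: value = 11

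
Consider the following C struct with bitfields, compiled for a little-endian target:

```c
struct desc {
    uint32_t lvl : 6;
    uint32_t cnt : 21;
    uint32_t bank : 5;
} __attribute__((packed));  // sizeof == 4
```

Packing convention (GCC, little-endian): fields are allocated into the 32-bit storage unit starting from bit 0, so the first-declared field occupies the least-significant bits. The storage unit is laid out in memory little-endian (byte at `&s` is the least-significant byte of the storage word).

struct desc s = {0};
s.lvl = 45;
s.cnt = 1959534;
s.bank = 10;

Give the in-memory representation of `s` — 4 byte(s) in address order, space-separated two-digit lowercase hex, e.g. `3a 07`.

ad 9b 79 57

lvl:6 = 45 → 0x2d << 0 → word 0x0000002d
cnt:21 = 1959534 → 0x1de66e << 6 → word 0x07799bad
bank:5 = 10 → 0xa << 27 → word 0x57799bad
word = 0x57799bad → little-endian bytes:
  [0]=0xad  [1]=0x9b  [2]=0x79  [3]=0x57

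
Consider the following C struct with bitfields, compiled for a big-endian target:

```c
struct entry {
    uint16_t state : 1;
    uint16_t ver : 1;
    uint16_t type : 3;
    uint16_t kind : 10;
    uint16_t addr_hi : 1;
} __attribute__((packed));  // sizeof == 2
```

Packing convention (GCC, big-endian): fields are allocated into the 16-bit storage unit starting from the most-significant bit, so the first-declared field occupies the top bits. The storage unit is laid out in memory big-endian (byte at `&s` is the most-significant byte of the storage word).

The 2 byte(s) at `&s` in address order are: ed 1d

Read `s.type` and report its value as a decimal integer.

[0]=0xed [1]=0x1d (big-endian) → word 0xed1d
state:1 @ bit 15 → (0xed1d>>15)&0x1 = 0x1
ver:1 @ bit 14 → (0xed1d>>14)&0x1 = 0x1
type:3 @ bit 11 → (0xed1d>>11)&0x7 = 0x5  ←
kind:10 @ bit 1 → (0xed1d>>1)&0x3ff = 0x28e
addr_hi:1 @ bit 0 → (0xed1d>>0)&0x1 = 0x1

5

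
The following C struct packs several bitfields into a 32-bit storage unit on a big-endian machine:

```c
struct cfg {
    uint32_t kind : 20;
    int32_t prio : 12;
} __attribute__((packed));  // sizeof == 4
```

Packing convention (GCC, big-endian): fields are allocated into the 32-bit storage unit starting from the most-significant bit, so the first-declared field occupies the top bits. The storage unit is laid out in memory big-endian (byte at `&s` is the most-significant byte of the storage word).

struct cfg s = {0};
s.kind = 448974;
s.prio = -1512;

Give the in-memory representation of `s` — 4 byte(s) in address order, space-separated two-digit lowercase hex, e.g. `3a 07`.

kind (20b) val=448974 bits=0x6d9ce at bit 12: 0x6d9ce000
prio (12b) val=-1512 bits=0xa18 at bit 0: 0x6d9cea18
word = 0x6d9cea18 → big-endian bytes:
  [0]=0x6d  [1]=0x9c  [2]=0xea  [3]=0x18

6d 9c ea 18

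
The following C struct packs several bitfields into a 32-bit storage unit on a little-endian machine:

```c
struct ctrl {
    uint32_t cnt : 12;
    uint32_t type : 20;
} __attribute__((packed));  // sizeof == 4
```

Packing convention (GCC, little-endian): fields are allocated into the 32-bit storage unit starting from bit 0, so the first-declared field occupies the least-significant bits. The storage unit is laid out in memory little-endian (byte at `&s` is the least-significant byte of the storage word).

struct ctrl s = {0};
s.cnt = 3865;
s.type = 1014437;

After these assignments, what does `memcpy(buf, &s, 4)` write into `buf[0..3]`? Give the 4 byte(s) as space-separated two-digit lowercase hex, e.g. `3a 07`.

19 5f aa f7

[0+:12] cnt=3865 & 0xfff = 0xf19; word=0x00000f19
[12+:20] type=1014437 & 0xfffff = 0xf7aa5; word=0xf7aa5f19
word = 0xf7aa5f19 → little-endian bytes:
  [0]=0x19  [1]=0x5f  [2]=0xaa  [3]=0xf7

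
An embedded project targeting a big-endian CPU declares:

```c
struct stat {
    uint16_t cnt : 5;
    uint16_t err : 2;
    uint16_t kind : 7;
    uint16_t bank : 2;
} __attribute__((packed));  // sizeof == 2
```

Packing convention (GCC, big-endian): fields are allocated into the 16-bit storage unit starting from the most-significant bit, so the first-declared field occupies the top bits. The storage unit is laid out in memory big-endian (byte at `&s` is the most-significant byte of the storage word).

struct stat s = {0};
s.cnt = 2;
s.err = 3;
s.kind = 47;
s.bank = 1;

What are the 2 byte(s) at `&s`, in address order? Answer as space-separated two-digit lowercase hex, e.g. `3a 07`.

cnt:5 = 2 → 0x2 << 11 → word 0x1000
err:2 = 3 → 0x3 << 9 → word 0x1600
kind:7 = 47 → 0x2f << 2 → word 0x16bc
bank:2 = 1 → 0x1 << 0 → word 0x16bd
word = 0x16bd → big-endian bytes:
  [0]=0x16  [1]=0xbd

16 bd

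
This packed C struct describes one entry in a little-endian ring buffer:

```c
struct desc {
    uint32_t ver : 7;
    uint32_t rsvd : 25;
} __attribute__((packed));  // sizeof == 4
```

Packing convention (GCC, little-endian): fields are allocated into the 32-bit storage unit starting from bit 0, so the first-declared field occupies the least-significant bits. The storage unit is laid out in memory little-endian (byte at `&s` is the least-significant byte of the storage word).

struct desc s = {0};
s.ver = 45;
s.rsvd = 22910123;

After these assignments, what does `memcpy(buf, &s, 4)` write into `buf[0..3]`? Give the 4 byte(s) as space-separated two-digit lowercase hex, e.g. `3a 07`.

[0+:7] ver=45 & 0x7f = 0x2d; word=0x0000002d
[7+:25] rsvd=22910123 & 0x1ffffff = 0x15d94ab; word=0xaeca55ad
word = 0xaeca55ad → little-endian bytes:
  [0]=0xad  [1]=0x55  [2]=0xca  [3]=0xae

ad 55 ca ae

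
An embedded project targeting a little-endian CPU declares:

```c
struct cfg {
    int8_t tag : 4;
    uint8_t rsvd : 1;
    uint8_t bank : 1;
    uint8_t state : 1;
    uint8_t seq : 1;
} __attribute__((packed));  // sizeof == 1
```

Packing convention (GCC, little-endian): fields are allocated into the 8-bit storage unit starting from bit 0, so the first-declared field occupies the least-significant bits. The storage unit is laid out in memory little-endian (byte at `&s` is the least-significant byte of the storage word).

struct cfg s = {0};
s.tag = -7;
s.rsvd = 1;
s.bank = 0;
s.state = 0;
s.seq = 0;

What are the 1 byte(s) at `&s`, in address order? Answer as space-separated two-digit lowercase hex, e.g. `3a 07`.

tag (4b) val=-7 bits=0x9 at bit 0: 0x09
rsvd (1b) val=1 bits=0x1 at bit 4: 0x19
bank (1b) val=0 bits=0x0 at bit 5: 0x19
state (1b) val=0 bits=0x0 at bit 6: 0x19
seq (1b) val=0 bits=0x0 at bit 7: 0x19
word = 0x19 → little-endian bytes:
  [0]=0x19

19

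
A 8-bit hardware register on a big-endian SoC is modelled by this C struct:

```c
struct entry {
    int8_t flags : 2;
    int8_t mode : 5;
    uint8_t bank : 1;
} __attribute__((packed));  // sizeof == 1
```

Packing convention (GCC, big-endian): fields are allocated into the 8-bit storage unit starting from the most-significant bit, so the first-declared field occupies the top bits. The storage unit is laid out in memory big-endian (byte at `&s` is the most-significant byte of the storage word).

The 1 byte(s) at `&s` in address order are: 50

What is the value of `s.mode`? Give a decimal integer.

8

[0]=0x50 (big-endian) → word 0x50
flags [6+:2] = (word>>6) & 0x3 = 1
mode [1+:5] = (word>>1) & 0x1f = 8  ←
bank [0+:1] = (word>>0) & 0x1 = 0
mode signed 5b, MSB=0: value = 8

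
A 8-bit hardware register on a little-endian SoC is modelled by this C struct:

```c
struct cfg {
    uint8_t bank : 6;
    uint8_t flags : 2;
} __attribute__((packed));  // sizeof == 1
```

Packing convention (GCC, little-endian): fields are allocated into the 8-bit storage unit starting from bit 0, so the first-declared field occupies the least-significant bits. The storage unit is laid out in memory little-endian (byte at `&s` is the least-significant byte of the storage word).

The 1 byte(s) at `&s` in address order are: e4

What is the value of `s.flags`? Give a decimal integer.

[0]=0xe4 (little-endian) → word 0xe4
bank [0+:6] = (word>>0) & 0x3f = 36
flags [6+:2] = (word>>6) & 0x3 = 3  ←

3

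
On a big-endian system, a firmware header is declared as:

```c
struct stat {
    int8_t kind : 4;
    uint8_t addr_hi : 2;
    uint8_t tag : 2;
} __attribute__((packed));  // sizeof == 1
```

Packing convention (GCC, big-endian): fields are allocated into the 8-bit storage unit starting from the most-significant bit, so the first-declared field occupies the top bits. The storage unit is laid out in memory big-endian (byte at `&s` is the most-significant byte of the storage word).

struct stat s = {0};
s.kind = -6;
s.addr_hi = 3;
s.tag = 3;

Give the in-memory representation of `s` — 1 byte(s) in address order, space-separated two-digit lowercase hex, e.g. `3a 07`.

af

[4+:4] kind=-6 & 0xf = 0xa; word=0xa0
[2+:2] addr_hi=3 & 0x3 = 0x3; word=0xac
[0+:2] tag=3 & 0x3 = 0x3; word=0xaf
word = 0xaf → big-endian bytes:
  [0]=0xaf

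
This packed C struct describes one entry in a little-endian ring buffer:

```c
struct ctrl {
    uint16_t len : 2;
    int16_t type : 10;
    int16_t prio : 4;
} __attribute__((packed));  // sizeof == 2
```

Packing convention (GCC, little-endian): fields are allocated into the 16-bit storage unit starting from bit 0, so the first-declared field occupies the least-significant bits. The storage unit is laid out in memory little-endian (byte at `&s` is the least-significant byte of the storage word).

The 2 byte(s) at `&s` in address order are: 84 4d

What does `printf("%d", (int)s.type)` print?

-159

[0]=0x84 [1]=0x4d (little-endian) → word 0x4d84
len [0+:2] = (word>>0) & 0x3 = 0
type [2+:10] = (word>>2) & 0x3ff = 865  ←
prio [12+:4] = (word>>12) & 0xf = 4
type signed 10b, MSB=1: 865 - 1024 = -159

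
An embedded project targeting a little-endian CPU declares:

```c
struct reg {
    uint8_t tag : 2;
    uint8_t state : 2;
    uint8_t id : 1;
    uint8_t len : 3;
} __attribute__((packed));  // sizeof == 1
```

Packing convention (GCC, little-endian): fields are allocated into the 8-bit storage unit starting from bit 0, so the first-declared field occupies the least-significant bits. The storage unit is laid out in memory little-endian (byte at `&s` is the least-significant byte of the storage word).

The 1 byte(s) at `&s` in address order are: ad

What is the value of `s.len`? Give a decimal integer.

5

[0]=0xad (little-endian) → word 0xad
tag:2 @ bit 0 → (0xad>>0)&0x3 = 0x1
state:2 @ bit 2 → (0xad>>2)&0x3 = 0x3
id:1 @ bit 4 → (0xad>>4)&0x1 = 0x0
len:3 @ bit 5 → (0xad>>5)&0x7 = 0x5  ←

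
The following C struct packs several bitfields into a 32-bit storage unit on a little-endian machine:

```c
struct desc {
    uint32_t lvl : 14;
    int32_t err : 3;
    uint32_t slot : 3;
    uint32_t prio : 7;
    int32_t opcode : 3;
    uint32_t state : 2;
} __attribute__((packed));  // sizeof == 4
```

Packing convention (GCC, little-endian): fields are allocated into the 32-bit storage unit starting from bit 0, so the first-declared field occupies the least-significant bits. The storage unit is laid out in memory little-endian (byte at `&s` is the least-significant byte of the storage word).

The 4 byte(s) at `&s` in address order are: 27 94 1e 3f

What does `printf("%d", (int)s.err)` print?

[0]=0x27 [1]=0x94 [2]=0x1e [3]=0x3f (little-endian) → word 0x3f1e9427
lvl:14 @ bit 0 → (0x3f1e9427>>0)&0x3fff = 0x1427
err:3 @ bit 14 → (0x3f1e9427>>14)&0x7 = 0x2  ←
slot:3 @ bit 17 → (0x3f1e9427>>17)&0x7 = 0x7
prio:7 @ bit 20 → (0x3f1e9427>>20)&0x7f = 0x71
opcode:3 @ bit 27 → (0x3f1e9427>>27)&0x7 = 0x7
state:2 @ bit 30 → (0x3f1e9427>>30)&0x3 = 0x0
err signed 3b, MSB=0: value = 2

2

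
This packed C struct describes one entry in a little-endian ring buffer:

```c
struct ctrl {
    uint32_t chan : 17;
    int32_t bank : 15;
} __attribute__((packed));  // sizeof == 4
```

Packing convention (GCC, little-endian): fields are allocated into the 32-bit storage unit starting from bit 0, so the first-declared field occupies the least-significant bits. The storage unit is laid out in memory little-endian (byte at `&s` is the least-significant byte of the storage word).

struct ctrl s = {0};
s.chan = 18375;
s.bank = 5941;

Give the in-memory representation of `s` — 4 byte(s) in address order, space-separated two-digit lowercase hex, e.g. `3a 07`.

chan:17 = 18375 → 0x47c7 << 0 → word 0x000047c7
bank:15 = 5941 → 0x1735 << 17 → word 0x2e6a47c7
word = 0x2e6a47c7 → little-endian bytes:
  [0]=0xc7  [1]=0x47  [2]=0x6a  [3]=0x2e

c7 47 6a 2e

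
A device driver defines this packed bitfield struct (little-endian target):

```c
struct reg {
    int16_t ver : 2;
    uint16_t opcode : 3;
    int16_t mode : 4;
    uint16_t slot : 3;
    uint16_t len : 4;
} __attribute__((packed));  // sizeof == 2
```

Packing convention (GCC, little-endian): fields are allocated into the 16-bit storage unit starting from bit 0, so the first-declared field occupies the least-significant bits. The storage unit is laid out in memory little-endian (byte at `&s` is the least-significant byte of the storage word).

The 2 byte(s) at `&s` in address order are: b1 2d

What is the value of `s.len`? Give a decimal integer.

[0]=0xb1 [1]=0x2d (little-endian) → word 0x2db1
ver [0+:2] = (word>>0) & 0x3 = 1
opcode [2+:3] = (word>>2) & 0x7 = 4
mode [5+:4] = (word>>5) & 0xf = 13
slot [9+:3] = (word>>9) & 0x7 = 6
len [12+:4] = (word>>12) & 0xf = 2  ←

2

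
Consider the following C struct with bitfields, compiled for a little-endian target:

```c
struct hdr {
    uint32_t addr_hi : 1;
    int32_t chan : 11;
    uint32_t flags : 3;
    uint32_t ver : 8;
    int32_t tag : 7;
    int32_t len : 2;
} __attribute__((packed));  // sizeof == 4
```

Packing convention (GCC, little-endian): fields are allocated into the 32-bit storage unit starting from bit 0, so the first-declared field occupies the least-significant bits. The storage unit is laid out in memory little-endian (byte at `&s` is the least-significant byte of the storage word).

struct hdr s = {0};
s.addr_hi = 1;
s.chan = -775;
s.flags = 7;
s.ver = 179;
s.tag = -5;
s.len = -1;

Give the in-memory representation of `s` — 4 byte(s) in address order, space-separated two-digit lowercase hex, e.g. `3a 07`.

f3 f9 d9 fd

addr_hi:1 = 1 → 0x1 << 0 → word 0x00000001
chan:11 = -775 → 0x4f9 << 1 → word 0x000009f3
flags:3 = 7 → 0x7 << 12 → word 0x000079f3
ver:8 = 179 → 0xb3 << 15 → word 0x0059f9f3
tag:7 = -5 → 0x7b << 23 → word 0x3dd9f9f3
len:2 = -1 → 0x3 << 30 → word 0xfdd9f9f3
word = 0xfdd9f9f3 → little-endian bytes:
  [0]=0xf3  [1]=0xf9  [2]=0xd9  [3]=0xfd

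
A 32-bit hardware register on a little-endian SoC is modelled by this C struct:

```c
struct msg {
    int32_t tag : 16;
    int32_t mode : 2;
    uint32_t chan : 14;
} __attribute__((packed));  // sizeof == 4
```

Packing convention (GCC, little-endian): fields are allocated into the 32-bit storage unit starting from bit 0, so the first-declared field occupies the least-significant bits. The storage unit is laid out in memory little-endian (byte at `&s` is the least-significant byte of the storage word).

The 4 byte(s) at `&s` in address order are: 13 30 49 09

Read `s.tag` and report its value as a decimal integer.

12307

[0]=0x13 [1]=0x30 [2]=0x49 [3]=0x09 (little-endian) → word 0x09493013
tag [0+:16] = (word>>0) & 0xffff = 12307  ←
mode [16+:2] = (word>>16) & 0x3 = 1
chan [18+:14] = (word>>18) & 0x3fff = 594
tag signed 16b, MSB=0: value = 12307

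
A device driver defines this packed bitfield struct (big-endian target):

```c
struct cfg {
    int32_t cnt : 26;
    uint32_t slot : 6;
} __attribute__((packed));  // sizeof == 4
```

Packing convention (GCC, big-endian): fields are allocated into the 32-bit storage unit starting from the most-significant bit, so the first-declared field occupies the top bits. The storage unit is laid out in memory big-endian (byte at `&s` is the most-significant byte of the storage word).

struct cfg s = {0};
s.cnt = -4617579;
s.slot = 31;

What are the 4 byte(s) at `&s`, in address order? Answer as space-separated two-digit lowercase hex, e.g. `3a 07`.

[6+:26] cnt=-4617579 & 0x3ffffff = 0x3b98a95; word=0xee62a540
[0+:6] slot=31 & 0x3f = 0x1f; word=0xee62a55f
word = 0xee62a55f → big-endian bytes:
  [0]=0xee  [1]=0x62  [2]=0xa5  [3]=0x5f

ee 62 a5 5f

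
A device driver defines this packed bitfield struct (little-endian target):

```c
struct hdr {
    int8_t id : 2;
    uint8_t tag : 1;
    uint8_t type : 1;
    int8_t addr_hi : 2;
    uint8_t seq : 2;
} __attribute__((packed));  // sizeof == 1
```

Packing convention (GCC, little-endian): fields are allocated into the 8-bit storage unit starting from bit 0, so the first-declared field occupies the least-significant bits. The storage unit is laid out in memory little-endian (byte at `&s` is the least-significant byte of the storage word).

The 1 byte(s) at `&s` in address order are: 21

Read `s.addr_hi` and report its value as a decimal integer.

[0]=0x21 (little-endian) → word 0x21
id:2 @ bit 0 → (0x21>>0)&0x3 = 0x1
tag:1 @ bit 2 → (0x21>>2)&0x1 = 0x0
type:1 @ bit 3 → (0x21>>3)&0x1 = 0x0
addr_hi:2 @ bit 4 → (0x21>>4)&0x3 = 0x2  ←
seq:2 @ bit 6 → (0x21>>6)&0x3 = 0x0
addr_hi signed 2b, MSB=1: 2 - 4 = -2

-2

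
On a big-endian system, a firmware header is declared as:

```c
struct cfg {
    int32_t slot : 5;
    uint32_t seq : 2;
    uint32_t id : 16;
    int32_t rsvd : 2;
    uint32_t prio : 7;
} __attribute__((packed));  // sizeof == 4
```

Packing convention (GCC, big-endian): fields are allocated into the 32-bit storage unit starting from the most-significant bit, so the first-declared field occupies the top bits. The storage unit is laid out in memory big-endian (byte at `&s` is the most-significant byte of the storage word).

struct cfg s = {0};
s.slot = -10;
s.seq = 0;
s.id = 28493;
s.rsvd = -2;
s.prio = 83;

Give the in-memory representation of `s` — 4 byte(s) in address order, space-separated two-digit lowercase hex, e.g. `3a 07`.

b0 de 9b 53

slot (5b) val=-10 bits=0x16 at bit 27: 0xb0000000
seq (2b) val=0 bits=0x0 at bit 25: 0xb0000000
id (16b) val=28493 bits=0x6f4d at bit 9: 0xb0de9a00
rsvd (2b) val=-2 bits=0x2 at bit 7: 0xb0de9b00
prio (7b) val=83 bits=0x53 at bit 0: 0xb0de9b53
word = 0xb0de9b53 → big-endian bytes:
  [0]=0xb0  [1]=0xde  [2]=0x9b  [3]=0x53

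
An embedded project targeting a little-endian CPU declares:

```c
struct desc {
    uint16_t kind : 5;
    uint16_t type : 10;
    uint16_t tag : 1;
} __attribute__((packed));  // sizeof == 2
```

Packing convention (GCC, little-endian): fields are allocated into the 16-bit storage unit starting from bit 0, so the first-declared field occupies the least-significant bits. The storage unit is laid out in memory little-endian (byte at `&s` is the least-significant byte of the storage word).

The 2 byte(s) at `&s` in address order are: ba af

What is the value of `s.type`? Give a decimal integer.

381

[0]=0xba [1]=0xaf (little-endian) → word 0xafba
kind:5 @ bit 0 → (0xafba>>0)&0x1f = 0x1a
type:10 @ bit 5 → (0xafba>>5)&0x3ff = 0x17d  ←
tag:1 @ bit 15 → (0xafba>>15)&0x1 = 0x1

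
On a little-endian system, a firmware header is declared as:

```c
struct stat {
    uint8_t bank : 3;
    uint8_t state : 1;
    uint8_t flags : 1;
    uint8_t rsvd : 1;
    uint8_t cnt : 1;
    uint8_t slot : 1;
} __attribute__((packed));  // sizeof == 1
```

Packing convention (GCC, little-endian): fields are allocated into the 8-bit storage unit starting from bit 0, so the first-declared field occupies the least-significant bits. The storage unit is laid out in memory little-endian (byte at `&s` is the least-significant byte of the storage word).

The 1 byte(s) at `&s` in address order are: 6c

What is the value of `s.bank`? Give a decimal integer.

4

[0]=0x6c (little-endian) → word 0x6c
bank:3 @ bit 0 → (0x6c>>0)&0x7 = 0x4  ←
state:1 @ bit 3 → (0x6c>>3)&0x1 = 0x1
flags:1 @ bit 4 → (0x6c>>4)&0x1 = 0x0
rsvd:1 @ bit 5 → (0x6c>>5)&0x1 = 0x1
cnt:1 @ bit 6 → (0x6c>>6)&0x1 = 0x1
slot:1 @ bit 7 → (0x6c>>7)&0x1 = 0x0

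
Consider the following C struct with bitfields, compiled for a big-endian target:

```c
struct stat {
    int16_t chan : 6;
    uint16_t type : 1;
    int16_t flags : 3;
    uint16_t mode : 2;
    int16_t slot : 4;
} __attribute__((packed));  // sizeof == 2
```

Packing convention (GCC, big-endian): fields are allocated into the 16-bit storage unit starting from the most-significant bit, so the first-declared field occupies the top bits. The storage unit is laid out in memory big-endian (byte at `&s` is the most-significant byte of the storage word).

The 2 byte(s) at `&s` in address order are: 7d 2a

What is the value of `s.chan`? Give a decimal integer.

[0]=0x7d [1]=0x2a (big-endian) → word 0x7d2a
chan [10+:6] = (word>>10) & 0x3f = 31  ←
type [9+:1] = (word>>9) & 0x1 = 0
flags [6+:3] = (word>>6) & 0x7 = 4
mode [4+:2] = (word>>4) & 0x3 = 2
slot [0+:4] = (word>>0) & 0xf = 10
chan signed 6b, MSB=0: value = 31

31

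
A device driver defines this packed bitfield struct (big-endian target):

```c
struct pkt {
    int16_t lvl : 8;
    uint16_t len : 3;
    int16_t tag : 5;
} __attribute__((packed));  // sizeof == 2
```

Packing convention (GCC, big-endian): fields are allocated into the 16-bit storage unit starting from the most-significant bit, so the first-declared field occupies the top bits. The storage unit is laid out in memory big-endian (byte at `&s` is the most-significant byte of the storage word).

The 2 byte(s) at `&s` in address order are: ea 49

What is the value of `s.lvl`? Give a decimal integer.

[0]=0xea [1]=0x49 (big-endian) → word 0xea49
lvl [8+:8] = (word>>8) & 0xff = 234  ←
len [5+:3] = (word>>5) & 0x7 = 2
tag [0+:5] = (word>>0) & 0x1f = 9
lvl signed 8b, MSB=1: 234 - 256 = -22

-22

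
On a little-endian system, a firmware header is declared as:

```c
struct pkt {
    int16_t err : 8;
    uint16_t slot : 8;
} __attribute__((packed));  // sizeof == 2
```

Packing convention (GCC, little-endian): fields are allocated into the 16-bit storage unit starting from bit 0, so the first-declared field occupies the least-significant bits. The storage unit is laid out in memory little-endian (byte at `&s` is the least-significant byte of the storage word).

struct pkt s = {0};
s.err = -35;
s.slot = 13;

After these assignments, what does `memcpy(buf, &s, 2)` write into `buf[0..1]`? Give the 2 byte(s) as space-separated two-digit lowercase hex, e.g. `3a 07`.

dd 0d

err:8 = -35 → 0xdd << 0 → word 0x00dd
slot:8 = 13 → 0xd << 8 → word 0x0ddd
word = 0x0ddd → little-endian bytes:
  [0]=0xdd  [1]=0x0d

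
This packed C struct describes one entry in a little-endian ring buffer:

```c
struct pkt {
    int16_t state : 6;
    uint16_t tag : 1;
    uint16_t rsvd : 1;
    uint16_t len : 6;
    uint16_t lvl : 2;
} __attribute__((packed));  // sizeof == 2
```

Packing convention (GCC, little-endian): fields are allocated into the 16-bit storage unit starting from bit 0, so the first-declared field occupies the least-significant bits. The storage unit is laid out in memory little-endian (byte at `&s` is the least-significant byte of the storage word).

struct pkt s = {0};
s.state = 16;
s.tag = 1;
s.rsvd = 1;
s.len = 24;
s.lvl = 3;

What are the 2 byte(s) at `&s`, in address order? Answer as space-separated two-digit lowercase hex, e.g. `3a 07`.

state:6 = 16 → 0x10 << 0 → word 0x0010
tag:1 = 1 → 0x1 << 6 → word 0x0050
rsvd:1 = 1 → 0x1 << 7 → word 0x00d0
len:6 = 24 → 0x18 << 8 → word 0x18d0
lvl:2 = 3 → 0x3 << 14 → word 0xd8d0
word = 0xd8d0 → little-endian bytes:
  [0]=0xd0  [1]=0xd8

d0 d8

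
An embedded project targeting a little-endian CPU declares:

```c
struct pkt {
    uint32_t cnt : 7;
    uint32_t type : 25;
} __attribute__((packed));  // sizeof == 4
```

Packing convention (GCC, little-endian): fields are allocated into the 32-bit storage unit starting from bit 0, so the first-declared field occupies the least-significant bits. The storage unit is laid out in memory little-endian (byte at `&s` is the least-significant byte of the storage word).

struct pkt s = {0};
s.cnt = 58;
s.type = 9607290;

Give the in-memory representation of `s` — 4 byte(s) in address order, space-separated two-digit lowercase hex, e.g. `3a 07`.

3a 3d 4c 49

cnt (7b) val=58 bits=0x3a at bit 0: 0x0000003a
type (25b) val=9607290 bits=0x92987a at bit 7: 0x494c3d3a
word = 0x494c3d3a → little-endian bytes:
  [0]=0x3a  [1]=0x3d  [2]=0x4c  [3]=0x49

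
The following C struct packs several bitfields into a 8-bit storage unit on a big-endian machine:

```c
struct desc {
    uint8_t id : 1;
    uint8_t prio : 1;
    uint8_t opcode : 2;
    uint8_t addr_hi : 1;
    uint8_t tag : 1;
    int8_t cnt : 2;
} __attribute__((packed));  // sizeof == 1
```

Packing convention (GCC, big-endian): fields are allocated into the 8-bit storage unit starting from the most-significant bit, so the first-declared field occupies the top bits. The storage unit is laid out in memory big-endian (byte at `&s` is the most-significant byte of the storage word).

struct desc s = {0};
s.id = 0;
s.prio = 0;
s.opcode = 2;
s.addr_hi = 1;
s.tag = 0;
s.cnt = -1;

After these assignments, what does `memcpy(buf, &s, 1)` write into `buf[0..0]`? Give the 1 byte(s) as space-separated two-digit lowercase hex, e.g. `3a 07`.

2b

id:1 = 0 → 0x0 << 7 → word 0x00
prio:1 = 0 → 0x0 << 6 → word 0x00
opcode:2 = 2 → 0x2 << 4 → word 0x20
addr_hi:1 = 1 → 0x1 << 3 → word 0x28
tag:1 = 0 → 0x0 << 2 → word 0x28
cnt:2 = -1 → 0x3 << 0 → word 0x2b
word = 0x2b → big-endian bytes:
  [0]=0x2b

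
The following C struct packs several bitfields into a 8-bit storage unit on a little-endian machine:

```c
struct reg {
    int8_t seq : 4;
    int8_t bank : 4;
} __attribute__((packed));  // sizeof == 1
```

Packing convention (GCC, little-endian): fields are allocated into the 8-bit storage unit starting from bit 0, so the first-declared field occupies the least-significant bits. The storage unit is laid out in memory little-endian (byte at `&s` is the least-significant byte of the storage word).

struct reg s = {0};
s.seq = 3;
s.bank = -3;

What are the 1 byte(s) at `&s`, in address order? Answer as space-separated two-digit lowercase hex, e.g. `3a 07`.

d3

seq (4b) val=3 bits=0x3 at bit 0: 0x03
bank (4b) val=-3 bits=0xd at bit 4: 0xd3
word = 0xd3 → little-endian bytes:
  [0]=0xd3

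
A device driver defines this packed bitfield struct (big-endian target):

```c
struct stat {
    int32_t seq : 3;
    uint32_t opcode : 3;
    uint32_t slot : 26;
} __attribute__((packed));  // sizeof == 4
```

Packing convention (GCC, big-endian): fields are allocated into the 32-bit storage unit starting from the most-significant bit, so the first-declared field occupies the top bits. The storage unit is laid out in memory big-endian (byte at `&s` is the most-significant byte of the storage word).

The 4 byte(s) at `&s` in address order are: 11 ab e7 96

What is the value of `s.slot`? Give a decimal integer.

28043158

[0]=0x11 [1]=0xab [2]=0xe7 [3]=0x96 (big-endian) → word 0x11abe796
seq:3 @ bit 29 → (0x11abe796>>29)&0x7 = 0x0
opcode:3 @ bit 26 → (0x11abe796>>26)&0x7 = 0x4
slot:26 @ bit 0 → (0x11abe796>>0)&0x3ffffff = 0x1abe796  ←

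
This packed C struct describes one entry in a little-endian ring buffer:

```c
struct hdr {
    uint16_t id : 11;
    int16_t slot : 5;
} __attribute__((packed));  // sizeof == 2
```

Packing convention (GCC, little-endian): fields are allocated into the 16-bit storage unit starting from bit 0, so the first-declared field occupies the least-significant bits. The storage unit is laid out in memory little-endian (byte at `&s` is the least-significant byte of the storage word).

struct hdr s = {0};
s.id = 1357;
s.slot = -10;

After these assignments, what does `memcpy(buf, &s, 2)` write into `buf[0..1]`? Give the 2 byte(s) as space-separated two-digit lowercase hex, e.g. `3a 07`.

4d b5

id:11 = 1357 → 0x54d << 0 → word 0x054d
slot:5 = -10 → 0x16 << 11 → word 0xb54d
word = 0xb54d → little-endian bytes:
  [0]=0x4d  [1]=0xb5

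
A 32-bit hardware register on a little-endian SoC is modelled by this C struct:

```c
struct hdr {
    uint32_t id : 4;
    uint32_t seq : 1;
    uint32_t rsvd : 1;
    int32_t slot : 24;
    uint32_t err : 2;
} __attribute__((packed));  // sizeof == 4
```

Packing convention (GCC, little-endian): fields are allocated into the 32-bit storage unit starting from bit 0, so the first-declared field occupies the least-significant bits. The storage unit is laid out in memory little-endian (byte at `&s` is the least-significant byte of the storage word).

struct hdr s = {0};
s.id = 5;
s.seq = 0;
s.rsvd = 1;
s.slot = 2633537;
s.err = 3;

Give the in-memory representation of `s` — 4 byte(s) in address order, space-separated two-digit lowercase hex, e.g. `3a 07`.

65 d0 0b ca

[0+:4] id=5 & 0xf = 0x5; word=0x00000005
[4+:1] seq=0 & 0x1 = 0x0; word=0x00000005
[5+:1] rsvd=1 & 0x1 = 0x1; word=0x00000025
[6+:24] slot=2633537 & 0xffffff = 0x282f41; word=0x0a0bd065
[30+:2] err=3 & 0x3 = 0x3; word=0xca0bd065
word = 0xca0bd065 → little-endian bytes:
  [0]=0x65  [1]=0xd0  [2]=0x0b  [3]=0xca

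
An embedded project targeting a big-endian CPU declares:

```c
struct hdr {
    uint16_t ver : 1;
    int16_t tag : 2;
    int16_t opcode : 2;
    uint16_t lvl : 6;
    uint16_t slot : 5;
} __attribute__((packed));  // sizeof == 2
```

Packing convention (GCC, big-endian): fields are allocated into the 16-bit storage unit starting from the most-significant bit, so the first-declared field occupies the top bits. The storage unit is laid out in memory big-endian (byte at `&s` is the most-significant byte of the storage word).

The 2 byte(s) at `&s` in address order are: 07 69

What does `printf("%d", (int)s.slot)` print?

9

[0]=0x07 [1]=0x69 (big-endian) → word 0x0769
ver [15+:1] = (word>>15) & 0x1 = 0
tag [13+:2] = (word>>13) & 0x3 = 0
opcode [11+:2] = (word>>11) & 0x3 = 0
lvl [5+:6] = (word>>5) & 0x3f = 59
slot [0+:5] = (word>>0) & 0x1f = 9  ←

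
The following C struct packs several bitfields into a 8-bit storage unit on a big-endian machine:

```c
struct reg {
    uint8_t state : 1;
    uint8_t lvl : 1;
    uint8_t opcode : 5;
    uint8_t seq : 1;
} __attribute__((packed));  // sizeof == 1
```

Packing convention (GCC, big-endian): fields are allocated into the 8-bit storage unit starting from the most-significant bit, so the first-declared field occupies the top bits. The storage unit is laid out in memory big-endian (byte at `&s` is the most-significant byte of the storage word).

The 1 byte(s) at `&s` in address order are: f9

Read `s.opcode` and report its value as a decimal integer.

[0]=0xf9 (big-endian) → word 0xf9
state [7+:1] = (word>>7) & 0x1 = 1
lvl [6+:1] = (word>>6) & 0x1 = 1
opcode [1+:5] = (word>>1) & 0x1f = 28  ←
seq [0+:1] = (word>>0) & 0x1 = 1

28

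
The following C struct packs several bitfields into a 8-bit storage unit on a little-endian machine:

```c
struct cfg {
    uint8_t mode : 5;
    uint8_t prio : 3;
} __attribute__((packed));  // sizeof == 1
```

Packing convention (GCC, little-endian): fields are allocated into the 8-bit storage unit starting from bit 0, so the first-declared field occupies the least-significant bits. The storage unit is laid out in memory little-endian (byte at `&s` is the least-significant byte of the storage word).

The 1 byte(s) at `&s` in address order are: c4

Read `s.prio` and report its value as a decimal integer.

[0]=0xc4 (little-endian) → word 0xc4
mode [0+:5] = (word>>0) & 0x1f = 4
prio [5+:3] = (word>>5) & 0x7 = 6  ←

6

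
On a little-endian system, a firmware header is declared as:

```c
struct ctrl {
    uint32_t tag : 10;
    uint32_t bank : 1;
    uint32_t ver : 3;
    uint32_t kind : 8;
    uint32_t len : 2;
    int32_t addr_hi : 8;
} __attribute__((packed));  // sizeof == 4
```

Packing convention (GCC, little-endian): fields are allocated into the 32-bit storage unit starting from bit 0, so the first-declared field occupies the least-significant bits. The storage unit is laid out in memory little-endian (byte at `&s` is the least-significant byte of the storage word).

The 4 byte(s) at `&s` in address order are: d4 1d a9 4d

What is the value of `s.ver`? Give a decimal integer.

3

[0]=0xd4 [1]=0x1d [2]=0xa9 [3]=0x4d (little-endian) → word 0x4da91dd4
tag:10 @ bit 0 → (0x4da91dd4>>0)&0x3ff = 0x1d4
bank:1 @ bit 10 → (0x4da91dd4>>10)&0x1 = 0x1
ver:3 @ bit 11 → (0x4da91dd4>>11)&0x7 = 0x3  ←
kind:8 @ bit 14 → (0x4da91dd4>>14)&0xff = 0xa4
len:2 @ bit 22 → (0x4da91dd4>>22)&0x3 = 0x2
addr_hi:8 @ bit 24 → (0x4da91dd4>>24)&0xff = 0x4d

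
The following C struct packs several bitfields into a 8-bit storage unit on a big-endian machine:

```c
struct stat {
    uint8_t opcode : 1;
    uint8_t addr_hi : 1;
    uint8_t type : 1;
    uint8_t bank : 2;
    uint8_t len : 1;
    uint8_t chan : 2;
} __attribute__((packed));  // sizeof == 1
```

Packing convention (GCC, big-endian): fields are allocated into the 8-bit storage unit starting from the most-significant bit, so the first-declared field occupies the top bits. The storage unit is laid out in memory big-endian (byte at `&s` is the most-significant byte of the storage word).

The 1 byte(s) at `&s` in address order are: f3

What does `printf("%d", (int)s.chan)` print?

3

[0]=0xf3 (big-endian) → word 0xf3
opcode:1 @ bit 7 → (0xf3>>7)&0x1 = 0x1
addr_hi:1 @ bit 6 → (0xf3>>6)&0x1 = 0x1
type:1 @ bit 5 → (0xf3>>5)&0x1 = 0x1
bank:2 @ bit 3 → (0xf3>>3)&0x3 = 0x2
len:1 @ bit 2 → (0xf3>>2)&0x1 = 0x0
chan:2 @ bit 0 → (0xf3>>0)&0x3 = 0x3  ←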